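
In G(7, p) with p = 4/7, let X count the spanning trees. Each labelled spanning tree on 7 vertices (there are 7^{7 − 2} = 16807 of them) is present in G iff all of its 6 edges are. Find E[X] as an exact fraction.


K_7 has 7^{7 − 2} = 16807 labelled spanning trees.
For each such spanning tree H, let X_H = 1 if all 6 edges of H are present in G. Then P[X_H = 1] = p^{6} = (4/7)^{6} = 4096/117649.
By linearity: E[X] = Σ_H E[X_H] = 16807 · p^{6} = 16807 · 4096/117649 = 4096/7.
Numerically: E[X] ≈ 585.1.

E[X] = 16807 · (4/7)^{6} = 4096/7 ≈ 585.1.


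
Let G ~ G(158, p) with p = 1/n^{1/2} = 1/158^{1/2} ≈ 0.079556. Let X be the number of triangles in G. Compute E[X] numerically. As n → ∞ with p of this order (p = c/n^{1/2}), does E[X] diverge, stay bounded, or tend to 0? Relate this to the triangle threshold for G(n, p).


Number of potential triangles: C(158, 3) = 644956.
Each occurs with probability p³ ≈ (0.079556)³ ≈ 5.0351727e-04.
By linearity: E[X] = C(158, 3)·p³ ≈ 644956 · 5.0351727e-04 ≈ 324.74648.
Since α = 1/2 < 1, p = c/n^{1/2} ≫ 1/n is above the triangle threshold p ~ 1/n. Asymptotically E[X] ~ (c³/6)·n^{3(1−α)} = (1³/6)·n^{1.5} → ∞; triangles are abundant w.h.p.

E[X] ≈ 324.74648; in regime p = Θ(1/n^{1/2}) E[X] diverges (above the triangle threshold p ~ 1/n).


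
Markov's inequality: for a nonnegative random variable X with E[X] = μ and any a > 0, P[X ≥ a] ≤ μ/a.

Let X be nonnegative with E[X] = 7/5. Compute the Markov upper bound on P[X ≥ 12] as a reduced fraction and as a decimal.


μ = E[X] = 7/5, a = 12.
Markov: P[X ≥ 12] ≤ μ/a = (7/5)/12 = 7/60.
Numerically: ≈ 0.1167.
(Since a = 12 > μ = 1.4000, the bound 7/60 is < 1 and informative.)

P[X ≥ 12] ≤ 7/60 ≈ 0.1167.


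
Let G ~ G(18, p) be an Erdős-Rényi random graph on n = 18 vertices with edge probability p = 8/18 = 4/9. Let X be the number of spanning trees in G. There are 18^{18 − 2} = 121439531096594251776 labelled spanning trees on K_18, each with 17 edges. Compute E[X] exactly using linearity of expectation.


K_18 has 18^{18 − 2} = 121439531096594251776 labelled spanning trees.
For each such spanning tree H, let X_H = 1 if all 17 edges of H are present in G. Then P[X_H = 1] = p^{17} = (4/9)^{17} = 17179869184/16677181699666569.
Summing the indicators: E[X] = Σ_H E[X_H] = 121439531096594251776 · p^{17} = 121439531096594251776 · 17179869184/16677181699666569 = 1125899906842624/9.
Numerically: E[X] ≈ 1.251e+14.

E[X] = 121439531096594251776 · (4/9)^{17} = 1125899906842624/9 ≈ 1.251e+14.


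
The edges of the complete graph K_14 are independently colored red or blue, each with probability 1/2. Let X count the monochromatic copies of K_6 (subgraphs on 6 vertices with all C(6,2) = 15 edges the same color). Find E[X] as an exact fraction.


Let X = Σ_S X_S over the C(14, 6) = 3003 subsets S of size 6, where X_S = 1 if the K_6 on S is monochromatic.
For a fixed S, the K_6 on S has C(6, 2) = 15 edges. P[all 15 edges red] = (1/2)^15, and likewise for blue, so P[monochromatic] = 2·(1/2)^15 = 2^{1 − 15} = 1/16384.
Summing: E[X] = C(14, 6) · 2^{1 − 15} = 3003 · 1/16384 = 3003/16384.
Numerically: E[X] ≈ 0.183.

E[X] = C(14,6)·2^(1−C(6,2)) = 3003/16384 ≈ 0.183.


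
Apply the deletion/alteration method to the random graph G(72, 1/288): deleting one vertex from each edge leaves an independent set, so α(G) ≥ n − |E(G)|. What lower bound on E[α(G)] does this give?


E[|E(G)|] = C(72, 2)·p = 2556 · (1/288) = 71/8.
E[α(G)] ≥ n − E[|E(G)|] = 72 − 71/8 = 505/8.
Numerically: ≈ 63.1250.
(This is only a lower bound; the true E[α(G)] may be larger.)

E[α(G)] ≥ 505/8 ≈ 63.1250.


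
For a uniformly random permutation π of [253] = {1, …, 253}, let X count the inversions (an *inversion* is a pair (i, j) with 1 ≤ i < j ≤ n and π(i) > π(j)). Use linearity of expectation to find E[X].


Write X = Σ X_I over the C(253, 2) = 31878 pairs i < j, with X_I the indicator of one inversion.
There are 31878 indicators.
For each fixed pair i < j, the values π(i) and π(j) are two distinct elements of {1, …, 253} in uniformly random order; by symmetry P[π(i) > π(j)] = 1/2.
By linearity: E[X] = 31878 · (1/2) = C(253, 2) · (1/2) = 31878/2 = 15939 ≈ 15939.0000.

E[X] = 15939 = 15939.0000.


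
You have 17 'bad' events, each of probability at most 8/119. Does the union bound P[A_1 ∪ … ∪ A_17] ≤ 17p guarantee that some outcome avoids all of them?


Union bound: P[∪_{i=1}^{17} A_i] ≤ Σ_i P[A_i] ≤ 17·p = 17·(8/119) = 8/7.
Numerically: 8/7 ≈ 1.1428571.
Is 8/7 < 1? NO.
Since the bound 8/7 is ≥ 1, the union bound is uninformative here; it does NOT by itself certify existence.

17·p = 8/7 ≈ 1.1428571; existence NOT certified by the union bound.


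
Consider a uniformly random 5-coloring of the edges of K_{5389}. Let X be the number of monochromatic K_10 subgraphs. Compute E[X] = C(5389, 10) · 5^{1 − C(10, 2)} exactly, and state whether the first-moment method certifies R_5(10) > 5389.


E[X] = C(5389, 10) · 5^{1 − 45} = 5645340767466558997768874792926 · 5^{−44} = 5645340767466558997768874792926/5684341886080801486968994140625.
As a reduced fraction: E[X] = 5645340767466558997768874792926/5684341886080801486968994140625 ≈ 0.99314.
Is E[X] < 1? YES.
Since E[X] < 1, there exists a 5-coloring of K_{5389} with no monochromatic K_10; hence R_5(10) > 5389.

E[X] = 5645340767466558997768874792926/5684341886080801486968994140625 ≈ 0.99314; E[X] < 1, so R_5(10) > 5389.


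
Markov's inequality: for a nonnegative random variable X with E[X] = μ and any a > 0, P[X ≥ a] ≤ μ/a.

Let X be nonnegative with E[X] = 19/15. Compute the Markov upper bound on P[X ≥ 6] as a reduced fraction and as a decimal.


μ = E[X] = 19/15, a = 6.
Markov: P[X ≥ 6] ≤ μ/a = (19/15)/6 = 19/90.
Numerically: ≈ 0.211111.
(Since a = 6 > μ = 1.266667, the bound 19/90 is < 1 and informative.)

P[X ≥ 6] ≤ 19/90 ≈ 0.211111.


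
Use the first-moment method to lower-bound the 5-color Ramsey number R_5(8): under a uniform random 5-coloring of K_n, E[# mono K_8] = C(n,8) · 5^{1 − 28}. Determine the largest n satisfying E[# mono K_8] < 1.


We need C(n, 8) · 5^{1 − 28} < 1, i.e. C(n, 8) < 5^{28 − 1} = 7450580596923828125.
Check values of n near the boundary:
  n = 857: C(857, 8) = 6983854138365964575; 6983854138365964575 < 7450580596923828125? YES
  n = 858: C(858, 8) = 7049584530256467771; 7049584530256467771 < 7450580596923828125? YES
  n = 859: C(859, 8) = 7115855595170747139; 7115855595170747139 < 7450580596923828125? YES
  n = 860: C(860, 8) = 7182671140665308145; 7182671140665308145 < 7450580596923828125? YES
  n = 861: C(861, 8) = 7250034996615275865; 7250034996615275865 < 7450580596923828125? YES
  n = 862: C(862, 8) = 7317951015318931845; 7317951015318931845 < 7450580596923828125? YES
  n = 863: C(863, 8) = 7386423071602617757; 7386423071602617757 < 7450580596923828125? YES
  n = 864: C(864, 8) = 7455455062926006708; 7455455062926006708 < 7450580596923828125? NO
  n = 865: C(865, 8) = 7525050909487743060; 7525050909487743060 < 7450580596923828125? NO
  n = 866: C(866, 8) = 7595214554331451620; 7595214554331451620 < 7450580596923828125? NO
The largest n with C(n, 8) < 7450580596923828125 is n = 863 (where E[X] = 7386423071602617757/7450580596923828125 ≈ 0.991). Hence R_5(8) > 863, i.e. R_5(8) ≥ 864.

Largest n = 863; hence R_5(8) > 863.


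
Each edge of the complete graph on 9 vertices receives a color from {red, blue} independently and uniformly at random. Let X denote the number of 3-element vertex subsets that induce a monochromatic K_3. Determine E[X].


Let X = Σ_S X_S over the C(9, 3) = 84 subsets S of size 3, where X_S = 1 if the K_3 on S is monochromatic.
For a fixed S, the K_3 on S has C(3, 2) = 3 edges. P[all 3 edges red] = (1/2)^3, and likewise for blue, so P[monochromatic] = 2·(1/2)^3 = 2^{1 − 3} = 1/4.
By linearity: E[X] = C(9, 3) · 2^{1 − 3} = 84 · 1/4 = 21.
Numerically: E[X] ≈ 21.00000.

E[X] = C(9,3)·2^(1−C(3,2)) = 21 ≈ 21.00000.


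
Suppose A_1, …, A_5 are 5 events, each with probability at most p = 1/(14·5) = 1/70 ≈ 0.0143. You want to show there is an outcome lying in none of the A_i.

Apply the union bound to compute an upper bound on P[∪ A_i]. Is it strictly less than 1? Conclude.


Union bound: P[∪_{i=1}^{5} A_i] ≤ Σ_i P[A_i] ≤ 5·p = 5·(1/70) = 1/14.
Numerically: 1/14 ≈ 0.0714.
Is 1/14 < 1? YES.
Since P[∪ A_i] ≤ 1/14 < 1, the complement has P[∩ A_i^c] ≥ 1 − 1/14 = 13/14 > 0, so some outcome avoids every A_i.

5·p = 1/14 ≈ 0.0714; existence CERTIFIED by the union bound.


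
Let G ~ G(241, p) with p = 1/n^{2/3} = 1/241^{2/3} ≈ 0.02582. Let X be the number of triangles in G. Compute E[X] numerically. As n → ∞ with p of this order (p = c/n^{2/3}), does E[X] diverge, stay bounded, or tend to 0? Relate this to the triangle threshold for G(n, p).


Number of potential triangles: C(241, 3) = 2303960.
Each occurs with probability p³ ≈ (0.02582)³ ≈ 1.721733e-05.
By linearity: E[X] = C(241, 3)·p³ ≈ 2303960 · 1.721733e-05 ≈ 39.6680.
Since α = 2/3 < 1, p = c/n^{2/3} ≫ 1/n is above the triangle threshold p ~ 1/n. Asymptotically E[X] ~ (c³/6)·n^{3(1−α)} = (1³/6)·n^{1} → ∞; triangles are abundant w.h.p.

E[X] ≈ 39.6680; in regime p = Θ(1/n^{2/3}) E[X] diverges (above the triangle threshold p ~ 1/n).


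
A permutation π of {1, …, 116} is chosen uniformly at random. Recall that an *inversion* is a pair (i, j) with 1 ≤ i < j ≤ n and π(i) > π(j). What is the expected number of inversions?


Write X = Σ X_I over the C(116, 2) = 6670 pairs i < j, with X_I the indicator of one inversion.
There are 6670 indicators.
For each fixed pair i < j, the values π(i) and π(j) are two distinct elements of {1, …, 116} in uniformly random order; by symmetry P[π(i) > π(j)] = 1/2.
By linearity: E[X] = 6670 · (1/2) = C(116, 2) · (1/2) = 6670/2 = 3335 ≈ 3335.0000.

E[X] = 3335 = 3335.0000.


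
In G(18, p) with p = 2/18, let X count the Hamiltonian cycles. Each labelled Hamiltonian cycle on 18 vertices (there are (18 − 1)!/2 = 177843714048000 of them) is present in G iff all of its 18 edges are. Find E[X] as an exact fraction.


K_18 has (18 − 1)!/2 = 177843714048000 labelled Hamiltonian cycles.
For each such Hamiltonian cycle H, let X_H = 1 if all 18 edges of H are present in G. Then P[X_H = 1] = p^{18} = (1/9)^{18} = 1/150094635296999121.
By linearity of expectation: E[X] = Σ_H E[X_H] = 177843714048000 · p^{18} = 177843714048000 · 1/150094635296999121 = 243955712000/205891132094649.
Numerically: E[X] ≈ 0.00118488.

E[X] = 177843714048000 · (1/9)^{18} = 243955712000/205891132094649 ≈ 0.00118488.


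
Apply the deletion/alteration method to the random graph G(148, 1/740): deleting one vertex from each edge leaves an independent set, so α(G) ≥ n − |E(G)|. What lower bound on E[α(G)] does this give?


E[|E(G)|] = C(148, 2)·p = 10878 · (1/740) = 147/10.
E[α(G)] ≥ n − E[|E(G)|] = 148 − 147/10 = 1333/10.
Numerically: ≈ 133.3000.
(This is only a lower bound; the true E[α(G)] may be larger.)

E[α(G)] ≥ 1333/10 ≈ 133.3000.


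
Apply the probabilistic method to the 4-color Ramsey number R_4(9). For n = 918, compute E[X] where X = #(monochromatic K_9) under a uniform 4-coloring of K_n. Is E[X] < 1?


E[X] = C(918, 9) · 4^{1 − 36} = 1226696518272037432620 · 4^{−35} = 1226696518272037432620/1180591620717411303424.
As a reduced fraction: E[X] = 306674129568009358155/295147905179352825856 ≈ 1.039.
Is E[X] < 1? NO.
Since E[X] ≥ 1, the first-moment bound is inconclusive at n = 918; it does NOT by itself certify R_4(9) > 918.

E[X] = 306674129568009358155/295147905179352825856 ≈ 1.039; E[X] ≥ 1; first-moment method inconclusive here.


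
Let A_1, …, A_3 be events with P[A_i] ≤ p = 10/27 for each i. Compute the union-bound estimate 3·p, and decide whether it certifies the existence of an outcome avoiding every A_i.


Union bound: P[∪_{i=1}^{3} A_i] ≤ Σ_i P[A_i] ≤ 3·p = 3·(10/27) = 10/9.
Numerically: 10/9 ≈ 1.111111.
Is 10/9 < 1? NO.
Since the bound 10/9 is ≥ 1, the union bound is uninformative here; it does NOT by itself certify existence.

3·p = 10/9 ≈ 1.111111; existence NOT certified by the union bound.


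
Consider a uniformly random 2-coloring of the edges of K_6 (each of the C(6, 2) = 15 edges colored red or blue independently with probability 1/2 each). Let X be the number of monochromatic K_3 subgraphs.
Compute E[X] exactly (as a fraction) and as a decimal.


Let X = Σ_S X_S over the C(6, 3) = 20 subsets S of size 3, where X_S = 1 if the K_3 on S is monochromatic.
For a fixed S, the K_3 on S has C(3, 2) = 3 edges. P[all 3 edges red] = (1/2)^3, and likewise for blue, so P[monochromatic] = 2·(1/2)^3 = 2^{1 − 3} = 1/4.
Summing: E[X] = C(6, 3) · 2^{1 − 3} = 20 · 1/4 = 5.
Numerically: E[X] ≈ 5.00000.

E[X] = C(6,3)·2^(1−C(3,2)) = 5 ≈ 5.00000.


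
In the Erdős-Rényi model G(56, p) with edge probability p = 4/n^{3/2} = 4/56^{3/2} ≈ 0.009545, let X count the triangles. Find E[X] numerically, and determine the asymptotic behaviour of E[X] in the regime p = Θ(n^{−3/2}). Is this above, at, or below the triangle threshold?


Number of potential triangles: C(56, 3) = 27720.
Each occurs with probability p³ ≈ (0.009545)³ ≈ 8.6962868e-07.
By linearity: E[X] = C(56, 3)·p³ ≈ 27720 · 8.6962868e-07 ≈ 0.02411.
Since α = 3/2 > 1, p = c/n^{3/2} = o(1/n) is below the triangle threshold p ~ 1/n. Asymptotically E[X] ~ (c³/6)·n^{3(1−α)} = (4³/6)·n^{-1.5} → 0, so by Markov's inequality G has no triangles w.h.p.

E[X] ≈ 0.02411; in regime p = Θ(1/n^{3/2}) E[X] tends to 0 (below the triangle threshold p ~ 1/n).


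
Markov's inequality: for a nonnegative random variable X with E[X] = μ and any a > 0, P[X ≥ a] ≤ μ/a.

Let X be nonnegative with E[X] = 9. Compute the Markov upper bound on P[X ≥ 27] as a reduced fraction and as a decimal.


μ = E[X] = 9, a = 27.
Markov: P[X ≥ 27] ≤ μ/a = (9)/27 = 1/3.
Numerically: ≈ 0.33333.
(Since a = 27 > μ = 9.00000, the bound 1/3 is < 1 and informative.)

P[X ≥ 27] ≤ 1/3 ≈ 0.33333.


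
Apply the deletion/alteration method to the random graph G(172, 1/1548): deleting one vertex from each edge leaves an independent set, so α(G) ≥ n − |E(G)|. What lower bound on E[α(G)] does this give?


E[|E(G)|] = C(172, 2)·p = 14706 · (1/1548) = 19/2.
E[α(G)] ≥ n − E[|E(G)|] = 172 − 19/2 = 325/2.
Numerically: ≈ 162.500.
(This is only a lower bound; the true E[α(G)] may be larger.)

E[α(G)] ≥ 325/2 ≈ 162.500.


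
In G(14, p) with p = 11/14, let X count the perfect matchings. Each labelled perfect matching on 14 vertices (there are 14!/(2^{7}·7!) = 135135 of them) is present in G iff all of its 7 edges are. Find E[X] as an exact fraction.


K_14 has 14!/(2^{7}·7!) = 135135 labelled perfect matchings.
For each such perfect matching H, let X_H = 1 if all 7 edges of H are present in G. Then P[X_H = 1] = p^{7} = (11/14)^{7} = 19487171/105413504.
By linearity of expectation: E[X] = Σ_H E[X_H] = 135135 · p^{7} = 135135 · 19487171/105413504 = 376199836155/15059072.
Numerically: E[X] ≈ 24981.6.

E[X] = 135135 · (11/14)^{7} = 376199836155/15059072 ≈ 24981.6.


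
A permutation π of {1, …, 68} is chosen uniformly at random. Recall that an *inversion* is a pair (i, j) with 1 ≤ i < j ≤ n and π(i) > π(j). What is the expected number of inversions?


Write X = Σ X_I over the C(68, 2) = 2278 pairs i < j, with X_I the indicator of one inversion.
There are 2278 indicators.
For each fixed pair i < j, the values π(i) and π(j) are two distinct elements of {1, …, 68} in uniformly random order; by symmetry P[π(i) > π(j)] = 1/2.
By linearity: E[X] = 2278 · (1/2) = C(68, 2) · (1/2) = 2278/2 = 1139 ≈ 1139.000000.

E[X] = 1139 = 1139.000000.


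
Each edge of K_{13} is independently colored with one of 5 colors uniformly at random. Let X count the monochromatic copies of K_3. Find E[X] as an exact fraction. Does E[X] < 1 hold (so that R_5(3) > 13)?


E[X] = C(13, 3) · 5^{1 − 3} = 286 · 5^{−2} = 286/25.
As a reduced fraction: E[X] = 286/25 ≈ 11.440000.
Is E[X] < 1? NO.
Since E[X] ≥ 1, the first-moment bound is inconclusive at n = 13; it does NOT by itself certify R_5(3) > 13.

E[X] = 286/25 ≈ 11.440000; E[X] ≥ 1; first-moment method inconclusive here.


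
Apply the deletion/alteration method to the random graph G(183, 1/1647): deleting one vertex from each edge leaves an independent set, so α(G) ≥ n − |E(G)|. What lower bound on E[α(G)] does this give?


E[|E(G)|] = C(183, 2)·p = 16653 · (1/1647) = 91/9.
E[α(G)] ≥ n − E[|E(G)|] = 183 − 91/9 = 1556/9.
Numerically: ≈ 172.889.
(This is only a lower bound; the true E[α(G)] may be larger.)

E[α(G)] ≥ 1556/9 ≈ 172.889.


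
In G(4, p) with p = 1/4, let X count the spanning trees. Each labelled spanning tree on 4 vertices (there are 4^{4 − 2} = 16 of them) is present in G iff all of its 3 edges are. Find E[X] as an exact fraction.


K_4 has 4^{4 − 2} = 16 labelled spanning trees.
For each such spanning tree H, let X_H = 1 if all 3 edges of H are present in G. Then P[X_H = 1] = p^{3} = (1/4)^{3} = 1/64.
Summing the indicators: E[X] = Σ_H E[X_H] = 16 · p^{3} = 16 · 1/64 = 1/4.
Numerically: E[X] ≈ 0.25.

E[X] = 16 · (1/4)^{3} = 1/4 ≈ 0.25.


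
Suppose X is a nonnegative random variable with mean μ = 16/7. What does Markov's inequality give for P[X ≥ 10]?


μ = E[X] = 16/7, a = 10.
Markov: P[X ≥ 10] ≤ μ/a = (16/7)/10 = 8/35.
Numerically: ≈ 0.229.
(Since a = 10 > μ = 2.286, the bound 8/35 is < 1 and informative.)

P[X ≥ 10] ≤ 8/35 ≈ 0.229.


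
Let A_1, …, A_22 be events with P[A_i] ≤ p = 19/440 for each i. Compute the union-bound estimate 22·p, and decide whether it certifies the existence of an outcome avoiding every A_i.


Union bound: P[∪_{i=1}^{22} A_i] ≤ Σ_i P[A_i] ≤ 22·p = 22·(19/440) = 19/20.
Numerically: 19/20 ≈ 0.950000.
Is 19/20 < 1? YES.
Since P[∪ A_i] ≤ 19/20 < 1, the complement has P[∩ A_i^c] ≥ 1 − 19/20 = 1/20 > 0, so some outcome avoids every A_i.

22·p = 19/20 ≈ 0.950000; existence CERTIFIED by the union bound.


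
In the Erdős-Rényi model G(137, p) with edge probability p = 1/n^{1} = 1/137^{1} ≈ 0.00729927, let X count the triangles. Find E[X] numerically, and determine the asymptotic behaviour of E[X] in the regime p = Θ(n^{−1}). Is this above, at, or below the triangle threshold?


Number of potential triangles: C(137, 3) = 419220.
Each occurs with probability p³ ≈ (0.00729927)³ ≈ 3.88900318e-07.
By linearity: E[X] = C(137, 3)·p³ ≈ 419220 · 3.88900318e-07 ≈ 0.163035.
Here α = 1, so p = 1/n is exactly at the triangle threshold p ~ 1/n. Asymptotically E[X] → c³/6 = 1³/6 = 1/6 ≈ 0.166667, a bounded constant. In this regime the triangle count is asymptotically Poisson(c³/6).

E[X] ≈ 0.163035; in regime p = Θ(1/n^{1}) E[X] stays bounded (at the triangle threshold p ~ 1/n).


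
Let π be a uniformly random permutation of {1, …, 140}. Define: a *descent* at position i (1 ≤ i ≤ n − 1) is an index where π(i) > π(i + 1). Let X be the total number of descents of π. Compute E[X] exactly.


Write X = Σ X_I over i = 1, …, 139, with X_I the indicator of one descent.
There are 139 indicators.
For each fixed i, the pair (π(i), π(i+1)) is a uniformly random ordered pair of distinct values from {1, …, 140}; by symmetry P[π(i) > π(i+1)] = 1/2.
By linearity: E[X] = 139 · (1/2) = (140 − 1) · (1/2) = 139/2 ≈ 69.500000.

E[X] = 139/2 = 69.500000.


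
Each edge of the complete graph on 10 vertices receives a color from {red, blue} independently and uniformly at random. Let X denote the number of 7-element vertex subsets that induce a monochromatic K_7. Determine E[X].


Let X = Σ_S X_S over the C(10, 7) = 120 subsets S of size 7, where X_S = 1 if the K_7 on S is monochromatic.
For a fixed S, the K_7 on S has C(7, 2) = 21 edges. P[all 21 edges red] = (1/2)^21, and likewise for blue, so P[monochromatic] = 2·(1/2)^21 = 2^{1 − 21} = 1/1048576.
By linearity of expectation: E[X] = C(10, 7) · 2^{1 − 21} = 120 · 1/1048576 = 15/131072.
Numerically: E[X] ≈ 0.0001.

E[X] = C(10,7)·2^(1−C(7,2)) = 15/131072 ≈ 0.0001.


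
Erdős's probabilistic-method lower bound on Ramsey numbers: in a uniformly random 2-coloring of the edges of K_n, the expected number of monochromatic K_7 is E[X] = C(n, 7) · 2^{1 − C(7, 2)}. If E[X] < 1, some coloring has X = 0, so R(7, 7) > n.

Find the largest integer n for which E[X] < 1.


We need C(n, 7) · 2^{1 − 21} < 1, i.e. C(n, 7) < 2^{21 − 1} = 1048576.
Check values of n near the boundary:
  n = 22: C(22, 7) = 170544; 170544 < 1048576? YES
  n = 23: C(23, 7) = 245157; 245157 < 1048576? YES
  n = 24: C(24, 7) = 346104; 346104 < 1048576? YES
  n = 25: C(25, 7) = 480700; 480700 < 1048576? YES
  n = 26: C(26, 7) = 657800; 657800 < 1048576? YES
  n = 27: C(27, 7) = 888030; 888030 < 1048576? YES
  n = 28: C(28, 7) = 1184040; 1184040 < 1048576? NO
  n = 29: C(29, 7) = 1560780; 1560780 < 1048576? NO
The largest n with C(n, 7) < 1048576 is n = 27 (where E[X] = 444015/524288 ≈ 0.84689). Hence R(7, 7) > 27, i.e. R(7, 7) ≥ 28.

Largest n = 27; hence R(7, 7) > 27.


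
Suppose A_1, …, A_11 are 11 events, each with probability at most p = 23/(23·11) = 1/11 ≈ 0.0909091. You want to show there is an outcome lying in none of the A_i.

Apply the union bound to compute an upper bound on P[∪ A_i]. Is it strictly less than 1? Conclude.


Union bound: P[∪_{i=1}^{11} A_i] ≤ Σ_i P[A_i] ≤ 11·p = 11·(1/11) = 1.
Numerically: 1 ≈ 1.0000000.
Is 1 < 1? NO.
Since the bound 1 is ≥ 1, the union bound is uninformative here; it does NOT by itself certify existence.

11·p = 1 ≈ 1.0000000; existence NOT certified by the union bound.


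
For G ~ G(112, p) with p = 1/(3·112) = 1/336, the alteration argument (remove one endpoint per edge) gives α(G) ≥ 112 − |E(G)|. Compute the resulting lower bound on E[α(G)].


E[|E(G)|] = C(112, 2)·p = 6216 · (1/336) = 37/2.
E[α(G)] ≥ n − E[|E(G)|] = 112 − 37/2 = 187/2.
Numerically: ≈ 93.50000.
(This is only a lower bound; the true E[α(G)] may be larger.)

E[α(G)] ≥ 187/2 ≈ 93.50000.


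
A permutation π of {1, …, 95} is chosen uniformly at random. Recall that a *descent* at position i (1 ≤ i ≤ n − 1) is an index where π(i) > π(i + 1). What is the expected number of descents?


Write X = Σ X_I over i = 1, …, 94, with X_I the indicator of one descent.
There are 94 indicators.
For each fixed i, the pair (π(i), π(i+1)) is a uniformly random ordered pair of distinct values from {1, …, 95}; by symmetry P[π(i) > π(i+1)] = 1/2.
By linearity: E[X] = 94 · (1/2) = (95 − 1) · (1/2) = 47 ≈ 47.000000.

E[X] = 47 = 47.000000.


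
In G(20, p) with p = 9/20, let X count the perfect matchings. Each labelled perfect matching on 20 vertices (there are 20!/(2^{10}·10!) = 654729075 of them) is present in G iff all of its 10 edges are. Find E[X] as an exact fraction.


K_20 has 20!/(2^{10}·10!) = 654729075 labelled perfect matchings.
For each such perfect matching H, let X_H = 1 if all 10 edges of H are present in G. Then P[X_H = 1] = p^{10} = (9/20)^{10} = 3486784401/10240000000000.
By linearity: E[X] = Σ_H E[X_H] = 654729075 · p^{10} = 654729075 · 3486784401/10240000000000 = 91315965023646363/409600000000.
Numerically: E[X] ≈ 2.23e+05.

E[X] = 654729075 · (9/20)^{10} = 91315965023646363/409600000000 ≈ 2.23e+05.


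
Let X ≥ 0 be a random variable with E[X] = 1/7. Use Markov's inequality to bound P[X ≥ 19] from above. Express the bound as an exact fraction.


μ = E[X] = 1/7, a = 19.
Markov: P[X ≥ 19] ≤ μ/a = (1/7)/19 = 1/133.
Numerically: ≈ 0.0075.
(Since a = 19 > μ = 0.1429, the bound 1/133 is < 1 and informative.)

P[X ≥ 19] ≤ 1/133 ≈ 0.0075.


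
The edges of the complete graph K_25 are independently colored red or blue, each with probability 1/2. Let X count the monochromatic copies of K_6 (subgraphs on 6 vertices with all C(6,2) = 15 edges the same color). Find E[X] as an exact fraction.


Let X = Σ_S X_S over the C(25, 6) = 177100 subsets S of size 6, where X_S = 1 if the K_6 on S is monochromatic.
For a fixed S, the K_6 on S has C(6, 2) = 15 edges. P[all 15 edges red] = (1/2)^15, and likewise for blue, so P[monochromatic] = 2·(1/2)^15 = 2^{1 − 15} = 1/16384.
By linearity: E[X] = C(25, 6) · 2^{1 − 15} = 177100 · 1/16384 = 44275/4096.
Numerically: E[X] ≈ 10.809326.

E[X] = C(25,6)·2^(1−C(6,2)) = 44275/4096 ≈ 10.809326.


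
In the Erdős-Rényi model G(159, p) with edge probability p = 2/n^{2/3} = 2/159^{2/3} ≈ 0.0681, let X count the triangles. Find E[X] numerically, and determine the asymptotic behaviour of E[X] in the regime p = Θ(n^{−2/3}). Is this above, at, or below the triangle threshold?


Number of potential triangles: C(159, 3) = 657359.
Each occurs with probability p³ ≈ (0.0681)³ ≈ 3.16443e-04.
By linearity: E[X] = C(159, 3)·p³ ≈ 657359 · 3.16443e-04 ≈ 208.017.
Since α = 2/3 < 1, p = c/n^{2/3} ≫ 1/n is above the triangle threshold p ~ 1/n. Asymptotically E[X] ~ (c³/6)·n^{3(1−α)} = (2³/6)·n^{1} → ∞; triangles are abundant w.h.p.

E[X] ≈ 208.017; in regime p = Θ(1/n^{2/3}) E[X] diverges (above the triangle threshold p ~ 1/n).


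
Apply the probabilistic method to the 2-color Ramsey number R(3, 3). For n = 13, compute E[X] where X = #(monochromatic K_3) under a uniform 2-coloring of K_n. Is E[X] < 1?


E[X] = C(13, 3) · 2^{1 − 3} = 286 · 2^{−2} = 286/4.
As a reduced fraction: E[X] = 143/2 ≈ 71.5000000.
Is E[X] < 1? NO.
Since E[X] ≥ 1, the first-moment bound is inconclusive at n = 13; it does NOT by itself certify R(3, 3) > 13.

E[X] = 143/2 ≈ 71.5000000; E[X] ≥ 1; first-moment method inconclusive here.


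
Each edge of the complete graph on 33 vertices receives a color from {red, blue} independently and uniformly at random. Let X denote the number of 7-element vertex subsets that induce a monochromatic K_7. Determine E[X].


Let X = Σ_S X_S over the C(33, 7) = 4272048 subsets S of size 7, where X_S = 1 if the K_7 on S is monochromatic.
For a fixed S, the K_7 on S has C(7, 2) = 21 edges. P[all 21 edges red] = (1/2)^21, and likewise for blue, so P[monochromatic] = 2·(1/2)^21 = 2^{1 − 21} = 1/1048576.
By linearity of expectation: E[X] = C(33, 7) · 2^{1 − 21} = 4272048 · 1/1048576 = 267003/65536.
Numerically: E[X] ≈ 4.074142.

E[X] = C(33,7)·2^(1−C(7,2)) = 267003/65536 ≈ 4.074142.


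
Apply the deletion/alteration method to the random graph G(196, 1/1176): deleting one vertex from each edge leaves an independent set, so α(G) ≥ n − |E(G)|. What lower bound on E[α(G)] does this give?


E[|E(G)|] = C(196, 2)·p = 19110 · (1/1176) = 65/4.
E[α(G)] ≥ n − E[|E(G)|] = 196 − 65/4 = 719/4.
Numerically: ≈ 179.75000.
(This is only a lower bound; the true E[α(G)] may be larger.)

E[α(G)] ≥ 719/4 ≈ 179.75000.


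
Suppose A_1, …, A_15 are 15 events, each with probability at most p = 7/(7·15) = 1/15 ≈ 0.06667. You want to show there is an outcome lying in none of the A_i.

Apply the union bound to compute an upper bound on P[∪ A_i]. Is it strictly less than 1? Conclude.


Union bound: P[∪_{i=1}^{15} A_i] ≤ Σ_i P[A_i] ≤ 15·p = 15·(1/15) = 1.
Numerically: 1 ≈ 1.00000.
Is 1 < 1? NO.
Since the bound 1 is ≥ 1, the union bound is uninformative here; it does NOT by itself certify existence.

15·p = 1 ≈ 1.00000; existence NOT certified by the union bound.


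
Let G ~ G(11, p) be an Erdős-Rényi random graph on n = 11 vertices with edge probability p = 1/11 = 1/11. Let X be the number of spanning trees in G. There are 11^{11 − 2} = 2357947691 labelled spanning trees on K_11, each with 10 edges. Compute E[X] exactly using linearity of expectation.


K_11 has 11^{11 − 2} = 2357947691 labelled spanning trees.
For each such spanning tree H, let X_H = 1 if all 10 edges of H are present in G. Then P[X_H = 1] = p^{10} = (1/11)^{10} = 1/25937424601.
Summing the indicators: E[X] = Σ_H E[X_H] = 2357947691 · p^{10} = 2357947691 · 1/25937424601 = 1/11.
Numerically: E[X] ≈ 0.0909.

E[X] = 2357947691 · (1/11)^{10} = 1/11 ≈ 0.0909.


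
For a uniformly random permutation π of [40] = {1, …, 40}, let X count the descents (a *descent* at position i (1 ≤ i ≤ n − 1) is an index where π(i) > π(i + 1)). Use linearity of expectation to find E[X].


Write X = Σ X_I over i = 1, …, 39, with X_I the indicator of one descent.
There are 39 indicators.
For each fixed i, the pair (π(i), π(i+1)) is a uniformly random ordered pair of distinct values from {1, …, 40}; by symmetry P[π(i) > π(i+1)] = 1/2.
By linearity: E[X] = 39 · (1/2) = (40 − 1) · (1/2) = 39/2 ≈ 19.500000.

E[X] = 39/2 = 19.500000.


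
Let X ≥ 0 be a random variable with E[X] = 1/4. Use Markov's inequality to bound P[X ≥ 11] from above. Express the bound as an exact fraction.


μ = E[X] = 1/4, a = 11.
Markov: P[X ≥ 11] ≤ μ/a = (1/4)/11 = 1/44.
Numerically: ≈ 0.023.
(Since a = 11 > μ = 0.250, the bound 1/44 is < 1 and informative.)

P[X ≥ 11] ≤ 1/44 ≈ 0.023.


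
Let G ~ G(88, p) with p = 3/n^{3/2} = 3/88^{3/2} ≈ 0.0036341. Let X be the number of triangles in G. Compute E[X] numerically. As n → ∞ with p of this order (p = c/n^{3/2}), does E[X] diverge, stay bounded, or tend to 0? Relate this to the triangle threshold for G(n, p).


Number of potential triangles: C(88, 3) = 109736.
Each occurs with probability p³ ≈ (0.0036341)³ ≈ 4.7994530e-08.
By linearity: E[X] = C(88, 3)·p³ ≈ 109736 · 4.7994530e-08 ≈ 0.00527.
Since α = 3/2 > 1, p = c/n^{3/2} = o(1/n) is below the triangle threshold p ~ 1/n. Asymptotically E[X] ~ (c³/6)·n^{3(1−α)} = (3³/6)·n^{-1.5} → 0, so by Markov's inequality G has no triangles w.h.p.

E[X] ≈ 0.00527; in regime p = Θ(1/n^{3/2}) E[X] tends to 0 (below the triangle threshold p ~ 1/n).


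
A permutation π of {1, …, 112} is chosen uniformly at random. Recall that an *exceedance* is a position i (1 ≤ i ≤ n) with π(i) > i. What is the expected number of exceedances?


Write X = Σ_{i=1}^{112} X_i, where X_i = 1_{π(i) > i}.
For each fixed i, π(i) is uniform over {1, …, 112} (marginal of a uniform permutation), so P[π(i) > i] = (n − i)/n. Summing: Σ_{i=1}^{112} (n − i)/n = (0 + 1 + … + 111)/112 = 112(112 − 1)/(2·112) = (112 − 1)/2.
Hence E[X] = Σ_{i=1}^{112} (112 − i)/112 = 111/2 ≈ 55.500.

E[X] = 111/2 = 55.500.


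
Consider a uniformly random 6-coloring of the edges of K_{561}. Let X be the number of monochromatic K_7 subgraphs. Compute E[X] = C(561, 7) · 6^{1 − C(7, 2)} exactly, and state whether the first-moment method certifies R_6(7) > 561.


E[X] = C(561, 7) · 6^{1 − 21} = 3341868282890280 · 6^{−20} = 3341868282890280/3656158440062976.
As a reduced fraction: E[X] = 46414837262365/50779978334208 ≈ 0.914.
Is E[X] < 1? YES.
Since E[X] < 1, there exists a 6-coloring of K_{561} with no monochromatic K_7; hence R_6(7) > 561.

E[X] = 46414837262365/50779978334208 ≈ 0.914; E[X] < 1, so R_6(7) > 561.


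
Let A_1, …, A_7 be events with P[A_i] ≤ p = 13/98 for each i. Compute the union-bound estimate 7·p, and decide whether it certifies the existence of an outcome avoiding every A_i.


Union bound: P[∪_{i=1}^{7} A_i] ≤ Σ_i P[A_i] ≤ 7·p = 7·(13/98) = 13/14.
Numerically: 13/14 ≈ 0.929.
Is 13/14 < 1? YES.
Since P[∪ A_i] ≤ 13/14 < 1, the complement has P[∩ A_i^c] ≥ 1 − 13/14 = 1/14 > 0, so some outcome avoids every A_i.

7·p = 13/14 ≈ 0.929; existence CERTIFIED by the union bound.


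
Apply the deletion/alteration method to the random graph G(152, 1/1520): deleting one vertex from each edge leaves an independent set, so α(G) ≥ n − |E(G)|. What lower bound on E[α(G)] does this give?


E[|E(G)|] = C(152, 2)·p = 11476 · (1/1520) = 151/20.
E[α(G)] ≥ n − E[|E(G)|] = 152 − 151/20 = 2889/20.
Numerically: ≈ 144.450.
(This is only a lower bound; the true E[α(G)] may be larger.)

E[α(G)] ≥ 2889/20 ≈ 144.450.


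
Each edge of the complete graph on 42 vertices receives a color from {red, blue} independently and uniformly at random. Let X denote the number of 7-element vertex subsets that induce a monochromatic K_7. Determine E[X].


Let X = Σ_S X_S over the C(42, 7) = 26978328 subsets S of size 7, where X_S = 1 if the K_7 on S is monochromatic.
For a fixed S, the K_7 on S has C(7, 2) = 21 edges. P[all 21 edges red] = (1/2)^21, and likewise for blue, so P[monochromatic] = 2·(1/2)^21 = 2^{1 − 21} = 1/1048576.
Summing: E[X] = C(42, 7) · 2^{1 − 21} = 26978328 · 1/1048576 = 3372291/131072.
Numerically: E[X] ≈ 25.72854.

E[X] = C(42,7)·2^(1−C(7,2)) = 3372291/131072 ≈ 25.72854.


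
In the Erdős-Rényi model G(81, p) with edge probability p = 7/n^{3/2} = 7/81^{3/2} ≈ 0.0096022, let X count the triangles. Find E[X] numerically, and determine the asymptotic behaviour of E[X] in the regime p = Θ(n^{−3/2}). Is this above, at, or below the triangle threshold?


Number of potential triangles: C(81, 3) = 85320.
Each occurs with probability p³ ≈ (0.0096022)³ ≈ 8.8534295e-07.
By linearity: E[X] = C(81, 3)·p³ ≈ 85320 · 8.8534295e-07 ≈ 0.07554.
Since α = 3/2 > 1, p = c/n^{3/2} = o(1/n) is below the triangle threshold p ~ 1/n. Asymptotically E[X] ~ (c³/6)·n^{3(1−α)} = (7³/6)·n^{-1.5} → 0, so by Markov's inequality G has no triangles w.h.p.

E[X] ≈ 0.07554; in regime p = Θ(1/n^{3/2}) E[X] tends to 0 (below the triangle threshold p ~ 1/n).


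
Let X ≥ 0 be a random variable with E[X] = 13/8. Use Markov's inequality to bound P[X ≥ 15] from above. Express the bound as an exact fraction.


μ = E[X] = 13/8, a = 15.
Markov: P[X ≥ 15] ≤ μ/a = (13/8)/15 = 13/120.
Numerically: ≈ 0.1083.
(Since a = 15 > μ = 1.6250, the bound 13/120 is < 1 and informative.)

P[X ≥ 15] ≤ 13/120 ≈ 0.1083.


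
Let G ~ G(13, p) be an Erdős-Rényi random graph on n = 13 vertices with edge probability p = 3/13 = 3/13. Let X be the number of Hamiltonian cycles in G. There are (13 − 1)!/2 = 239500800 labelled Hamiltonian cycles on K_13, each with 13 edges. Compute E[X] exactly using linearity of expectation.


K_13 has (13 − 1)!/2 = 239500800 labelled Hamiltonian cycles.
For each such Hamiltonian cycle H, let X_H = 1 if all 13 edges of H are present in G. Then P[X_H = 1] = p^{13} = (3/13)^{13} = 1594323/302875106592253.
Summing the indicators: E[X] = Σ_H E[X_H] = 239500800 · p^{13} = 239500800 · 1594323/302875106592253 = 381841633958400/302875106592253.
Numerically: E[X] ≈ 1.26.

E[X] = 239500800 · (3/13)^{13} = 381841633958400/302875106592253 ≈ 1.26.


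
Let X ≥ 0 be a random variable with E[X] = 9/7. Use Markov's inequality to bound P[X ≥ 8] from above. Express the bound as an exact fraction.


μ = E[X] = 9/7, a = 8.
Markov: P[X ≥ 8] ≤ μ/a = (9/7)/8 = 9/56.
Numerically: ≈ 0.161.
(Since a = 8 > μ = 1.286, the bound 9/56 is < 1 and informative.)

P[X ≥ 8] ≤ 9/56 ≈ 0.161.


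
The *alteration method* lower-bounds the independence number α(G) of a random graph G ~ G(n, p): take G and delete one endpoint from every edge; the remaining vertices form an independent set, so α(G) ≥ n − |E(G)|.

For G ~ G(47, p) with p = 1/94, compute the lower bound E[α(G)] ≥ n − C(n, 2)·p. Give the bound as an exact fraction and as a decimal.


E[|E(G)|] = C(47, 2)·p = 1081 · (1/94) = 23/2.
E[α(G)] ≥ n − E[|E(G)|] = 47 − 23/2 = 71/2.
Numerically: ≈ 35.500.
(This is only a lower bound; the true E[α(G)] may be larger.)

E[α(G)] ≥ 71/2 ≈ 35.500.


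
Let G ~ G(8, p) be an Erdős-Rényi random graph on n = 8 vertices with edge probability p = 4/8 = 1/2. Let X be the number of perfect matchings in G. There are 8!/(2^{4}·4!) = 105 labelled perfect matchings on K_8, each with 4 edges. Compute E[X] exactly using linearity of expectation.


K_8 has 8!/(2^{4}·4!) = 105 labelled perfect matchings.
For each such perfect matching H, let X_H = 1 if all 4 edges of H are present in G. Then P[X_H = 1] = p^{4} = (1/2)^{4} = 1/16.
Summing the indicators: E[X] = Σ_H E[X_H] = 105 · p^{4} = 105 · 1/16 = 105/16.
Numerically: E[X] ≈ 6.56.

E[X] = 105 · (1/2)^{4} = 105/16 ≈ 6.56.


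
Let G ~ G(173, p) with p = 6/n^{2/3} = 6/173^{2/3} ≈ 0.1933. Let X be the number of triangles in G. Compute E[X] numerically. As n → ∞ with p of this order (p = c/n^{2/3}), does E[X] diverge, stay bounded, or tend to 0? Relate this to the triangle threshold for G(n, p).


Number of potential triangles: C(173, 3) = 848046.
Each occurs with probability p³ ≈ (0.1933)³ ≈ 7.217080e-03.
By linearity: E[X] = C(173, 3)·p³ ≈ 848046 · 7.217080e-03 ≈ 6120.4162.
Since α = 2/3 < 1, p = c/n^{2/3} ≫ 1/n is above the triangle threshold p ~ 1/n. Asymptotically E[X] ~ (c³/6)·n^{3(1−α)} = (6³/6)·n^{1} → ∞; triangles are abundant w.h.p.

E[X] ≈ 6120.4162; in regime p = Θ(1/n^{2/3}) E[X] diverges (above the triangle threshold p ~ 1/n).


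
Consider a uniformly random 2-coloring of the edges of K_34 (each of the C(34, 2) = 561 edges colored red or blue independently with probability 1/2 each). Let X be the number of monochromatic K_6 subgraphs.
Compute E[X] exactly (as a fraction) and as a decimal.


Let X = Σ_S X_S over the C(34, 6) = 1344904 subsets S of size 6, where X_S = 1 if the K_6 on S is monochromatic.
For a fixed S, the K_6 on S has C(6, 2) = 15 edges. P[all 15 edges red] = (1/2)^15, and likewise for blue, so P[monochromatic] = 2·(1/2)^15 = 2^{1 − 15} = 1/16384.
Summing: E[X] = C(34, 6) · 2^{1 − 15} = 1344904 · 1/16384 = 168113/2048.
Numerically: E[X] ≈ 82.086426.

E[X] = C(34,6)·2^(1−C(6,2)) = 168113/2048 ≈ 82.086426.


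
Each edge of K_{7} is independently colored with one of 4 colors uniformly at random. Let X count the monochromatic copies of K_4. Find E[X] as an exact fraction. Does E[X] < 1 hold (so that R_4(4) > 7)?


E[X] = C(7, 4) · 4^{1 − 6} = 35 · 4^{−5} = 35/1024.
As a reduced fraction: E[X] = 35/1024 ≈ 0.034.
Is E[X] < 1? YES.
Since E[X] < 1, there exists a 4-coloring of K_{7} with no monochromatic K_4; hence R_4(4) > 7.

E[X] = 35/1024 ≈ 0.034; E[X] < 1, so R_4(4) > 7.


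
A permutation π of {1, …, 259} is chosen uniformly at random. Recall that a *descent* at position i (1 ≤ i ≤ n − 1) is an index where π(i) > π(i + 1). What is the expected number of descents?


Write X = Σ X_I over i = 1, …, 258, with X_I the indicator of one descent.
There are 258 indicators.
For each fixed i, the pair (π(i), π(i+1)) is a uniformly random ordered pair of distinct values from {1, …, 259}; by symmetry P[π(i) > π(i+1)] = 1/2.
By linearity: E[X] = 258 · (1/2) = (259 − 1) · (1/2) = 129 ≈ 129.000000.

E[X] = 129 = 129.000000.


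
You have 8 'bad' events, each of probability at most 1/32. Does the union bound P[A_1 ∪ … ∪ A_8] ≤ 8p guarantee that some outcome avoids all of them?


Union bound: P[∪_{i=1}^{8} A_i] ≤ Σ_i P[A_i] ≤ 8·p = 8·(1/32) = 1/4.
Numerically: 1/4 ≈ 0.2500000.
Is 1/4 < 1? YES.
Since P[∪ A_i] ≤ 1/4 < 1, the complement has P[∩ A_i^c] ≥ 1 − 1/4 = 3/4 > 0, so some outcome avoids every A_i.

8·p = 1/4 ≈ 0.2500000; existence CERTIFIED by the union bound.


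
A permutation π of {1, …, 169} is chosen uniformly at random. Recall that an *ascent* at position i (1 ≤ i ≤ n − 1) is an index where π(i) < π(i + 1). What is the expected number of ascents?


Write X = Σ X_I over i = 1, …, 168, with X_I the indicator of one ascent.
There are 168 indicators.
For each fixed i, the pair (π(i), π(i+1)) is a uniformly random ordered pair of distinct values from {1, …, 169}; by symmetry P[π(i) < π(i+1)] = 1/2.
By linearity: E[X] = 168 · (1/2) = (169 − 1) · (1/2) = 84 ≈ 84.0000.

E[X] = 84 = 84.0000.


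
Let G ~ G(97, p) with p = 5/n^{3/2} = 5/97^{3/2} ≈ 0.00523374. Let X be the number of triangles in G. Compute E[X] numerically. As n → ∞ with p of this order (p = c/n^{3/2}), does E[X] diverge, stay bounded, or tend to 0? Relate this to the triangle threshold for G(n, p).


Number of potential triangles: C(97, 3) = 147440.
Each occurs with probability p³ ≈ (0.00523374)³ ≈ 1.43363042e-07.
By linearity: E[X] = C(97, 3)·p³ ≈ 147440 · 1.43363042e-07 ≈ 0.021137.
Since α = 3/2 > 1, p = c/n^{3/2} = o(1/n) is below the triangle threshold p ~ 1/n. Asymptotically E[X] ~ (c³/6)·n^{3(1−α)} = (5³/6)·n^{-1.5} → 0, so by Markov's inequality G has no triangles w.h.p.

E[X] ≈ 0.021137; in regime p = Θ(1/n^{3/2}) E[X] tends to 0 (below the triangle threshold p ~ 1/n).
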